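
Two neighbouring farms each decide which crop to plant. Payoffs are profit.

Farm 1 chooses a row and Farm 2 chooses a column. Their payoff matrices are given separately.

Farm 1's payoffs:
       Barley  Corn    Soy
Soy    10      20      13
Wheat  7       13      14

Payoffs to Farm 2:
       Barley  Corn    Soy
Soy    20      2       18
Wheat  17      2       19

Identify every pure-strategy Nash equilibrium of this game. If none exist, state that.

The pure Nash equilibria are (Soy, Barley), (Wheat, Soy).

Farm 1 against Barley: payoffs 10, 7 → best response Soy.
Farm 1 against Corn: payoffs 20, 13 → best response Soy.
Farm 1 against Soy: payoffs 13, 14 → best response Wheat.
Farm 2 against Soy: payoffs 20, 2, 18 → best response Barley.
Farm 2 against Wheat: payoffs 17, 2, 19 → best response Soy.
Mutual best responses: (Soy, Barley); (Wheat, Soy).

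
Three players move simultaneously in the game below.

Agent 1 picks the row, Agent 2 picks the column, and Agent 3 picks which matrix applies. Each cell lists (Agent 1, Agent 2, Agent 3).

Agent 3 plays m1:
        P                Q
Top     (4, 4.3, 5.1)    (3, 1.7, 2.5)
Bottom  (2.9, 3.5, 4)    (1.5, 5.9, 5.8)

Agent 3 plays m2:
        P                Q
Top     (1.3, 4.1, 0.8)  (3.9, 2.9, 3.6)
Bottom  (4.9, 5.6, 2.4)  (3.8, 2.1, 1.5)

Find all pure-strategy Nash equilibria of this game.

(Top, P, m1)

Agent 1 against (P, m1): payoffs 4, 2.9 → best response Top.
Agent 1 against (P, m2): payoffs 1.3, 4.9 → best response Bottom.
Agent 1 against (Q, m1): payoffs 3, 1.5 → best response Top.
Agent 1 against (Q, m2): payoffs 3.9, 3.8 → best response Top.
Agent 2 against (Top, m1): payoffs 4.3, 1.7 → best response P.
Agent 2 against (Top, m2): payoffs 4.1, 2.9 → best response P.
Agent 2 against (Bottom, m1): payoffs 3.5, 5.9 → best response Q.
Agent 2 against (Bottom, m2): payoffs 5.6, 2.1 → best response P.
Agent 3 against (Top, P): payoffs 5.1, 0.8 → best response m1.
Agent 3 against (Top, Q): payoffs 2.5, 3.6 → best response m2.
Agent 3 against (Bottom, P): payoffs 4, 2.4 → best response m1.
Agent 3 against (Bottom, Q): payoffs 5.8, 1.5 → best response m1.
Mutual best responses: (Top, P, m1).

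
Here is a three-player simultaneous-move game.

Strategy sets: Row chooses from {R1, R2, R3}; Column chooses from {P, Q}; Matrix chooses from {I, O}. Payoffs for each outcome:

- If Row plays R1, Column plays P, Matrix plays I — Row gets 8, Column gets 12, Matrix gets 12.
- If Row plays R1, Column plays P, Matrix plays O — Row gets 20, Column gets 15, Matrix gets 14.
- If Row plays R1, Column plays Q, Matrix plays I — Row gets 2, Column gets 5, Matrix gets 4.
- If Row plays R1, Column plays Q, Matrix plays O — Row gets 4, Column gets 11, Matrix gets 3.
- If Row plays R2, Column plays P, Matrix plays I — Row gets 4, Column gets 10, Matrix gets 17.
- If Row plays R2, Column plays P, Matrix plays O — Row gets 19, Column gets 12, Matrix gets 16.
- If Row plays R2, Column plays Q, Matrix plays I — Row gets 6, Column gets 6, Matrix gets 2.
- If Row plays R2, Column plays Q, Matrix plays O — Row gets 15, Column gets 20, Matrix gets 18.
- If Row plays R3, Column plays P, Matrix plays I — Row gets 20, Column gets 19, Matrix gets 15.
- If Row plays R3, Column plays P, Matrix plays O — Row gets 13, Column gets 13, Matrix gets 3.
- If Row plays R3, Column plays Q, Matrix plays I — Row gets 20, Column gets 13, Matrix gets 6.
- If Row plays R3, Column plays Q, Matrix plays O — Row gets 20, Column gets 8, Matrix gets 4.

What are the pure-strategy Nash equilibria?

(R1, P, O), (R3, P, I)

(R1, P, I): Row can switch to R3 (8 → 20). Not NE.
(R1, P, O): Row gets 20, best alternative 19; Column gets 15, best alternative 11; Matrix gets 14, best alternative 12. No profitable deviation — NE.
(R1, Q, I): Row can switch to R2 (2 → 6). Not NE.
(R1, Q, O): Row can switch to R2 (4 → 15). Not NE.
(R2, P, I): Row can switch to R1 (4 → 8). Not NE.
(R2, P, O): Row can switch to R1 (19 → 20). Not NE.
(R2, Q, I): Row can switch to R3 (6 → 20). Not NE.
(R3, P, I): Row gets 20, best alternative 8; Column gets 19, best alternative 13; Matrix gets 15, best alternative 3. No profitable deviation — NE.
(The remaining 4 profiles each have a profitable deviation by the same check.)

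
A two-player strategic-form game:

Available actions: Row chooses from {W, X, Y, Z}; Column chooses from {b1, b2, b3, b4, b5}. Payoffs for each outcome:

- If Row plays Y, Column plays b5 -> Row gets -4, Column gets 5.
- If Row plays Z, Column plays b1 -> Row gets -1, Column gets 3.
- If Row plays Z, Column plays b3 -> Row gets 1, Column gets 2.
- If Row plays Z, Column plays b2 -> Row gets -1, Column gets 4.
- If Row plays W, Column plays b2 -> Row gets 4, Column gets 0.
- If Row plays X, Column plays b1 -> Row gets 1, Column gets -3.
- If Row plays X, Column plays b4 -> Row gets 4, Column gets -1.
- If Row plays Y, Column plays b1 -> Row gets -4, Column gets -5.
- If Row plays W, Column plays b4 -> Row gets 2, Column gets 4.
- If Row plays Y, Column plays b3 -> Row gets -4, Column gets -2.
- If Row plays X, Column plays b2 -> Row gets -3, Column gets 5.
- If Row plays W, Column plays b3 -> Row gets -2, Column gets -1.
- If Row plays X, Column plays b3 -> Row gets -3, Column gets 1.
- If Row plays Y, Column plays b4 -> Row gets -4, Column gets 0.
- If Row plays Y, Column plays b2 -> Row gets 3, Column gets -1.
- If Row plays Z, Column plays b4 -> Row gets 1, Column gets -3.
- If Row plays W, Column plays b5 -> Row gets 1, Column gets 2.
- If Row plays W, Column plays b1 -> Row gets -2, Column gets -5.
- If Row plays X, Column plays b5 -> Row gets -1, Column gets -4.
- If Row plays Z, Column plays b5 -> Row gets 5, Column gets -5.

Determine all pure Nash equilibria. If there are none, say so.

Row against b1: payoffs -2, 1, -4, -1 → best response X.
Row against b2: payoffs 4, -3, 3, -1 → best response W.
Row against b3: payoffs -2, -3, -4, 1 → best response Z.
Row against b4: payoffs 2, 4, -4, 1 → best response X.
Row against b5: payoffs 1, -1, -4, 5 → best response Z.
Column against W: payoffs -5, 0, -1, 4, 2 → best response b4.
Column against X: payoffs -3, 5, 1, -1, -4 → best response b2.
Column against Y: payoffs -5, -1, -2, 0, 5 → best response b5.
Column against Z: payoffs 3, 4, 2, -3, -5 → best response b2.
No profile is a mutual best response for all players.

none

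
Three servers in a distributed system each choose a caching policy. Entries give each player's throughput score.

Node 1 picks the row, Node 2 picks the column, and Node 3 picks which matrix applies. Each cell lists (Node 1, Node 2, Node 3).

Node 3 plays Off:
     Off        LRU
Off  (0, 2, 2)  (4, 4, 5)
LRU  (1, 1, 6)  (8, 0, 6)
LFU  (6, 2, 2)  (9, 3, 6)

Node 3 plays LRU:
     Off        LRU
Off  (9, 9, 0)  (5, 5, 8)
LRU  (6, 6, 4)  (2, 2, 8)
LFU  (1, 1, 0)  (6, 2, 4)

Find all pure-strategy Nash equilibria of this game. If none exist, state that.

(Off, Off, Off): Node 1 can switch to LRU (0 → 1). Not NE.
(Off, Off, LRU): Node 3 can switch to Off (0 → 2). Not NE.
(Off, LRU, Off): Node 1 can switch to LRU (4 → 8). Not NE.
(Off, LRU, LRU): Node 1 can switch to LFU (5 → 6). Not NE.
(LRU, Off, Off): Node 1 can switch to LFU (1 → 6). Not NE.
(LRU, Off, LRU): Node 1 can switch to Off (6 → 9). Not NE.
(LFU, LRU, Off): Node 1 gets 9, best alternative 8; Node 2 gets 3, best alternative 2; Node 3 gets 6, best alternative 4. No profitable deviation — NE.
(The remaining 5 profiles each have a profitable deviation by the same check.)

Pure NE: (LFU, LRU, Off)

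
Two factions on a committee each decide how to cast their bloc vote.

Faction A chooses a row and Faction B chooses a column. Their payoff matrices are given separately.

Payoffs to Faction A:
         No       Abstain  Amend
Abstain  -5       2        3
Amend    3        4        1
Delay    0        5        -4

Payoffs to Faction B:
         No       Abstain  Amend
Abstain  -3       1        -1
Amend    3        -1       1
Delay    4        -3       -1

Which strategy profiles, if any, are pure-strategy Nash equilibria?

Pure NE: (Amend, No)

For each strategy profile, look for a profitable unilateral deviation.
(Abstain, No): Faction A can switch to Amend (-5 → 3). Not NE.
(Abstain, Abstain): Faction A can switch to Amend (2 → 4). Not NE.
(Abstain, Amend): Faction B can switch to Abstain (-1 → 1). Not NE.
(Amend, No): Faction A gets 3, best alternative 0; Faction B gets 3, best alternative 1. No profitable deviation — NE.
(Amend, Abstain): Faction A can switch to Delay (4 → 5). Not NE.
(Amend, Amend): Faction A can switch to Abstain (1 → 3). Not NE.
(Delay, No): Faction A can switch to Amend (0 → 3). Not NE.
(Delay, Abstain): Faction B can switch to No (-3 → 4). Not NE.
(Delay, Amend): Faction A can switch to Abstain (-4 → 3). Not NE.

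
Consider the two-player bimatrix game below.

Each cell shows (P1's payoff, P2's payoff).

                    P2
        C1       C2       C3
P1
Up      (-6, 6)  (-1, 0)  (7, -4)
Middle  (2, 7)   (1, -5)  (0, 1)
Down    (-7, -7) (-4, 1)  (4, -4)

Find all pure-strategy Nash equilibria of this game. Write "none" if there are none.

Check each profile: it is a Nash equilibrium iff no player can strictly gain by switching unilaterally.
(Up, C1): P1 can switch to Middle (-6 → 2). Not NE.
(Up, C2): P1 can switch to Middle (-1 → 1). Not NE.
(Up, C3): P2 can switch to C1 (-4 → 6). Not NE.
(Middle, C1): P1 gets 2, best alternative -6; P2 gets 7, best alternative 1. No profitable deviation — NE.
(Middle, C2): P2 can switch to C1 (-5 → 7). Not NE.
(Middle, C3): P1 can switch to Up (0 → 7). Not NE.
(Down, C1): P1 can switch to Up (-7 → -6). Not NE.
(Down, C2): P1 can switch to Up (-4 → -1). Not NE.
(Down, C3): P1 can switch to Up (4 → 7). Not NE.

The unique pure-strategy Nash equilibrium is (Middle, C1).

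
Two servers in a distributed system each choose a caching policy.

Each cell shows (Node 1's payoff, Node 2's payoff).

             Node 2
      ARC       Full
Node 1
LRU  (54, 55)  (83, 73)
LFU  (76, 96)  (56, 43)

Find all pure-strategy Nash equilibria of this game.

Pure-strategy Nash equilibria: (LRU, Full) and (LFU, ARC)

(LRU, ARC): Node 1 can switch to LFU (54 → 76). Not NE.
(LRU, Full): Node 1 gets 83, best alternative 56; Node 2 gets 73, best alternative 55. No profitable deviation — NE.
(LFU, ARC): Node 1 gets 76, best alternative 54; Node 2 gets 96, best alternative 43. No profitable deviation — NE.
(LFU, Full): Node 1 can switch to LRU (56 → 83). Not NE.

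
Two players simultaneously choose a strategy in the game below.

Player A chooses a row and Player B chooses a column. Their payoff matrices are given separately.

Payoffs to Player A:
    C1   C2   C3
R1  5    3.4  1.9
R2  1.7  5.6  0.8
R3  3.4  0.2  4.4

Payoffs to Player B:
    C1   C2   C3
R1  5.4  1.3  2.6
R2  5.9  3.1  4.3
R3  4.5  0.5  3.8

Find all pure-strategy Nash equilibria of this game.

Pure NE: (R1, C1)

For each strategy profile, look for a profitable unilateral deviation.
(R1, C1): Player A gets 5, best alternative 3.4; Player B gets 5.4, best alternative 2.6. No profitable deviation — NE.
(R1, C2): Player A can switch to R2 (3.4 → 5.6). Not NE.
(R1, C3): Player A can switch to R3 (1.9 → 4.4). Not NE.
(R2, C1): Player A can switch to R1 (1.7 → 5). Not NE.
(R2, C2): Player B can switch to C1 (3.1 → 5.9). Not NE.
(R2, C3): Player A can switch to R1 (0.8 → 1.9). Not NE.
(R3, C1): Player A can switch to R1 (3.4 → 5). Not NE.
(The remaining 2 profiles each have a profitable deviation by the same check.)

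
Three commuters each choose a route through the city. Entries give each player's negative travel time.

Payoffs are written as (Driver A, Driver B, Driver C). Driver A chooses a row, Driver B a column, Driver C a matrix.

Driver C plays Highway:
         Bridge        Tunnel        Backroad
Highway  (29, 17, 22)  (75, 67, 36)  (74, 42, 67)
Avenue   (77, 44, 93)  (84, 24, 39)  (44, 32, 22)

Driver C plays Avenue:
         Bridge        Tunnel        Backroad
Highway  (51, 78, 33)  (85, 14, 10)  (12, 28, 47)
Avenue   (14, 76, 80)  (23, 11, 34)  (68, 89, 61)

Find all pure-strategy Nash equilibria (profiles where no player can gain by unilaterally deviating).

(Highway, Bridge, Highway): Driver A can switch to Avenue (29 → 77). Not NE.
(Highway, Bridge, Avenue): Driver A gets 51, best alternative 14; Driver B gets 78, best alternative 28; Driver C gets 33, best alternative 22. No profitable deviation — NE.
(Highway, Tunnel, Highway): Driver A can switch to Avenue (75 → 84). Not NE.
(Highway, Tunnel, Avenue): Driver B can switch to Bridge (14 → 78). Not NE.
(Highway, Backroad, Highway): Driver B can switch to Tunnel (42 → 67). Not NE.
(Highway, Backroad, Avenue): Driver A can switch to Avenue (12 → 68). Not NE.
(Avenue, Bridge, Highway): Driver A gets 77, best alternative 29; Driver B gets 44, best alternative 32; Driver C gets 93, best alternative 80. No profitable deviation — NE.
(Avenue, Bridge, Avenue): Driver A can switch to Highway (14 → 51). Not NE.
(Avenue, Tunnel, Highway): Driver B can switch to Bridge (24 → 44). Not NE.
(Avenue, Tunnel, Avenue): Driver A can switch to Highway (23 → 85). Not NE.
(Avenue, Backroad, Avenue): Driver A gets 68, best alternative 12; Driver B gets 89, best alternative 76; Driver C gets 61, best alternative 22. No profitable deviation — NE.
(The remaining 1 profile has a profitable deviation by the same check.)

The pure Nash equilibria are (Highway, Bridge, Avenue), (Avenue, Bridge, Highway), (Avenue, Backroad, Avenue).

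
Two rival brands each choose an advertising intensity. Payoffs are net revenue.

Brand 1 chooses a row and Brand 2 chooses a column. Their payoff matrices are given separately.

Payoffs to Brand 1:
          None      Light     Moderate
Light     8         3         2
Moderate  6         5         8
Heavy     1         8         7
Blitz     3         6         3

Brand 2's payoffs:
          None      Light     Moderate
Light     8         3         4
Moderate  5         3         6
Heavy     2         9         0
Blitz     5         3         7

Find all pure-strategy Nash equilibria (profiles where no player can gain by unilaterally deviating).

Check each profile: it is a Nash equilibrium iff no player can strictly gain by switching unilaterally.
(Light, None): Brand 1 gets 8, best alternative 6; Brand 2 gets 8, best alternative 4. No profitable deviation — NE.
(Light, Light): Brand 1 can switch to Moderate (3 → 5). Not NE.
(Light, Moderate): Brand 1 can switch to Moderate (2 → 8). Not NE.
(Moderate, None): Brand 1 can switch to Light (6 → 8). Not NE.
(Moderate, Light): Brand 1 can switch to Heavy (5 → 8). Not NE.
(Moderate, Moderate): Brand 1 gets 8, best alternative 7; Brand 2 gets 6, best alternative 5. No profitable deviation — NE.
(Heavy, None): Brand 1 can switch to Light (1 → 8). Not NE.
(Heavy, Light): Brand 1 gets 8, best alternative 6; Brand 2 gets 9, best alternative 2. No profitable deviation — NE.
(Heavy, Moderate): Brand 1 can switch to Moderate (7 → 8). Not NE.
(Blitz, None): Brand 1 can switch to Light (3 → 8). Not NE.
(Blitz, Light): Brand 1 can switch to Heavy (6 → 8). Not NE.
(The remaining 1 profile has a profitable deviation by the same check.)

The pure Nash equilibria are (Light, None); (Moderate, Moderate); (Heavy, Light).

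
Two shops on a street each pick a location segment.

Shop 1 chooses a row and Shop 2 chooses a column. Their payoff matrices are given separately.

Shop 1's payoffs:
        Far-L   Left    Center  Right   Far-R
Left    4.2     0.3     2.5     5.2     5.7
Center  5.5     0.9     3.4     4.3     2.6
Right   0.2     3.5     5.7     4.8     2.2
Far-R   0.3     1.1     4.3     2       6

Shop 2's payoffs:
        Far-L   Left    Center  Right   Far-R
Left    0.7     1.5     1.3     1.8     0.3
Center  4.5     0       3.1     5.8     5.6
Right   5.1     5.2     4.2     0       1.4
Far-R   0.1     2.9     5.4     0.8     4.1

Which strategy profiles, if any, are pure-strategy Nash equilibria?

Mark each player's best response to every combination of opponents' strategies; a profile where every player is best-responding is a pure Nash equilibrium.
Shop 1 against Far-L: payoffs 4.2, 5.5, 0.2, 0.3 → best response Center.
Shop 1 against Left: payoffs 0.3, 0.9, 3.5, 1.1 → best response Right.
Shop 1 against Center: payoffs 2.5, 3.4, 5.7, 4.3 → best response Right.
Shop 1 against Right: payoffs 5.2, 4.3, 4.8, 2 → best response Left.
Shop 1 against Far-R: payoffs 5.7, 2.6, 2.2, 6 → best response Far-R.
Shop 2 against Left: payoffs 0.7, 1.5, 1.3, 1.8, 0.3 → best response Right.
Shop 2 against Center: payoffs 4.5, 0, 3.1, 5.8, 5.6 → best response Right.
Shop 2 against Right: payoffs 5.1, 5.2, 4.2, 0, 1.4 → best response Left.
Shop 2 against Far-R: payoffs 0.1, 2.9, 5.4, 0.8, 4.1 → best response Center.
Mutual best responses: (Left, Right); (Right, Left).

(Left, Right); (Right, Left)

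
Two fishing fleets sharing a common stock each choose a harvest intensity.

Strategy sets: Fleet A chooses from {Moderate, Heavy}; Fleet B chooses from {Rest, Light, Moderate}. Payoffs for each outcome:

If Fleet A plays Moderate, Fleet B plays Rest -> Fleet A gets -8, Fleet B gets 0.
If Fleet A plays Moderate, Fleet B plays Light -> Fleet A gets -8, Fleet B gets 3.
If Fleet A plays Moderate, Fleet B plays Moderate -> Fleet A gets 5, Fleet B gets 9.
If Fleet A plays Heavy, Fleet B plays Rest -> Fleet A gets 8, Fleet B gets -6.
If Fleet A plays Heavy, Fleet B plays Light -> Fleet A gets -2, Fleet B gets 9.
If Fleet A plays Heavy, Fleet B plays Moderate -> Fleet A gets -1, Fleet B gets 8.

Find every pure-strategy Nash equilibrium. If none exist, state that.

Fleet A against Rest: payoffs -8, 8 → best response Heavy.
Fleet A against Light: payoffs -8, -2 → best response Heavy.
Fleet A against Moderate: payoffs 5, -1 → best response Moderate.
Fleet B against Moderate: payoffs 0, 3, 9 → best response Moderate.
Fleet B against Heavy: payoffs -6, 9, 8 → best response Light.
Mutual best responses: (Moderate, Moderate); (Heavy, Light).

Pure-strategy Nash equilibria: (Moderate, Moderate) and (Heavy, Light)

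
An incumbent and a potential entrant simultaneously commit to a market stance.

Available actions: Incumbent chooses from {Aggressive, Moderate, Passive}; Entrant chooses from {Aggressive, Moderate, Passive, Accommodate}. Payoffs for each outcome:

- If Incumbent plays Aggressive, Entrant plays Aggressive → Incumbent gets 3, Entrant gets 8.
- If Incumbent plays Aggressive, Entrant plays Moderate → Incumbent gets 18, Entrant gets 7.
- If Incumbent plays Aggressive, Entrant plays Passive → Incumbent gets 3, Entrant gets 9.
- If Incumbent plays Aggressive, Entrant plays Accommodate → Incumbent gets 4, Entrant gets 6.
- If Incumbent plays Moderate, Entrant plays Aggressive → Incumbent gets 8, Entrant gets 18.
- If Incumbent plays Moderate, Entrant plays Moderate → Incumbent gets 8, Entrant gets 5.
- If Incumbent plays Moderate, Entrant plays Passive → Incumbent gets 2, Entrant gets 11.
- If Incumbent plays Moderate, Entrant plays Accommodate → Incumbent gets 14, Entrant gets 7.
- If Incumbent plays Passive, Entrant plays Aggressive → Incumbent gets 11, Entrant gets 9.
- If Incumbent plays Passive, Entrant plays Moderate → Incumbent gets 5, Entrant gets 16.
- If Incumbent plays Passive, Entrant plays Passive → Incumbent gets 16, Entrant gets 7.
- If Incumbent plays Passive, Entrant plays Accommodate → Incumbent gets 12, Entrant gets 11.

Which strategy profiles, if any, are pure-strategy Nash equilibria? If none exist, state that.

(Aggressive, Aggressive): Incumbent can switch to Moderate (3 → 8). Not NE.
(Aggressive, Moderate): Entrant can switch to Aggressive (7 → 8). Not NE.
(Aggressive, Passive): Incumbent can switch to Passive (3 → 16). Not NE.
(Aggressive, Accommodate): Incumbent can switch to Moderate (4 → 14). Not NE.
(Moderate, Aggressive): Incumbent can switch to Passive (8 → 11). Not NE.
(Moderate, Moderate): Incumbent can switch to Aggressive (8 → 18). Not NE.
(Moderate, Passive): Incumbent can switch to Aggressive (2 → 3). Not NE.
(Moderate, Accommodate): Entrant can switch to Aggressive (7 → 18). Not NE.
(Passive, Aggressive): Entrant can switch to Moderate (9 → 16). Not NE.
(Passive, Moderate): Incumbent can switch to Aggressive (5 → 18). Not NE.
(The remaining 2 profiles each have a profitable deviation by the same check.)

none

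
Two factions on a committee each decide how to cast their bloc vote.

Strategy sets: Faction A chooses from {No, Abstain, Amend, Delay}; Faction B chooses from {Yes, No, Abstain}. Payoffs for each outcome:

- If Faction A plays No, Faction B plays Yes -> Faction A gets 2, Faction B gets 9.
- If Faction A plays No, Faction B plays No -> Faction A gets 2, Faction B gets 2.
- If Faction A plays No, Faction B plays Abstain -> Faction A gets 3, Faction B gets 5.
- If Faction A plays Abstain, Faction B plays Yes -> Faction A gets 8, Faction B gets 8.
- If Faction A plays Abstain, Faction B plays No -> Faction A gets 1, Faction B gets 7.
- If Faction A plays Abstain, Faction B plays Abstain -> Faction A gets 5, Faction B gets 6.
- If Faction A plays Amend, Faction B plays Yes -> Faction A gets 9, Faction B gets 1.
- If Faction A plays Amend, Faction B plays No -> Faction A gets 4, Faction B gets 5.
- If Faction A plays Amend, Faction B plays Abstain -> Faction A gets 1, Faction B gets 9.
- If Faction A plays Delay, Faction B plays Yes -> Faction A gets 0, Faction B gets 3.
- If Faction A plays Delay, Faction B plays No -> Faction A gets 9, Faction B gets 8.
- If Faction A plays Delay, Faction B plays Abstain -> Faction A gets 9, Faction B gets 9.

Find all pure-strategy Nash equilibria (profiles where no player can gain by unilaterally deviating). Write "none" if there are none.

For each strategy profile, look for a profitable unilateral deviation.
(No, Yes): Faction A can switch to Abstain (2 → 8). Not NE.
(No, No): Faction A can switch to Amend (2 → 4). Not NE.
(No, Abstain): Faction A can switch to Abstain (3 → 5). Not NE.
(Abstain, Yes): Faction A can switch to Amend (8 → 9). Not NE.
(Abstain, No): Faction A can switch to No (1 → 2). Not NE.
(Abstain, Abstain): Faction A can switch to Delay (5 → 9). Not NE.
(Amend, Yes): Faction B can switch to No (1 → 5). Not NE.
(Amend, No): Faction A can switch to Delay (4 → 9). Not NE.
(Delay, Abstain): Faction A gets 9, best alternative 5; Faction B gets 9, best alternative 8. No profitable deviation — NE.
(The remaining 3 profiles each have a profitable deviation by the same check.)

The unique pure-strategy Nash equilibrium is (Delay, Abstain).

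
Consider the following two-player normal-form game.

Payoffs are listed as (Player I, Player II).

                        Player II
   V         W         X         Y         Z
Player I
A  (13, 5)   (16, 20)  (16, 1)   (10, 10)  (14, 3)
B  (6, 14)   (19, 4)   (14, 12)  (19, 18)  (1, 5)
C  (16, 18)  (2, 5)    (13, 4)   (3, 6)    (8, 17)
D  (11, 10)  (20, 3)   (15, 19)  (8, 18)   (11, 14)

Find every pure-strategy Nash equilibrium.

For each strategy profile, look for a profitable unilateral deviation.
(A, V): Player I can switch to C (13 → 16). Not NE.
(A, W): Player I can switch to B (16 → 19). Not NE.
(A, X): Player II can switch to V (1 → 5). Not NE.
(A, Y): Player I can switch to B (10 → 19). Not NE.
(A, Z): Player II can switch to V (3 → 5). Not NE.
(B, V): Player I can switch to A (6 → 13). Not NE.
(B, Y): Player I gets 19, best alternative 10; Player II gets 18, best alternative 14. No profitable deviation — NE.
(C, V): Player I gets 16, best alternative 13; Player II gets 18, best alternative 17. No profitable deviation — NE.
(The remaining 12 profiles each have a profitable deviation by the same check.)

Pure-strategy Nash equilibria: (B, Y), (C, V)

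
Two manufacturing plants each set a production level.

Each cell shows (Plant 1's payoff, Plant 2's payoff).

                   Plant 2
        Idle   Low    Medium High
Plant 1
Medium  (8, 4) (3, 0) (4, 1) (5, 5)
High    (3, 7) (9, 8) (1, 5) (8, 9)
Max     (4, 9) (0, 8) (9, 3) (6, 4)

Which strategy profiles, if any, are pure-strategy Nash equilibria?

(High, High)

Mark each player's best response to every combination of opponents' strategies; a profile where every player is best-responding is a pure Nash equilibrium.
Plant 1 against Idle: payoffs 8, 3, 4 → best response Medium.
Plant 1 against Low: payoffs 3, 9, 0 → best response High.
Plant 1 against Medium: payoffs 4, 1, 9 → best response Max.
Plant 1 against High: payoffs 5, 8, 6 → best response High.
Plant 2 against Medium: payoffs 4, 0, 1, 5 → best response High.
Plant 2 against High: payoffs 7, 8, 5, 9 → best response High.
Plant 2 against Max: payoffs 9, 8, 3, 4 → best response Idle.
Mutual best responses: (High, High).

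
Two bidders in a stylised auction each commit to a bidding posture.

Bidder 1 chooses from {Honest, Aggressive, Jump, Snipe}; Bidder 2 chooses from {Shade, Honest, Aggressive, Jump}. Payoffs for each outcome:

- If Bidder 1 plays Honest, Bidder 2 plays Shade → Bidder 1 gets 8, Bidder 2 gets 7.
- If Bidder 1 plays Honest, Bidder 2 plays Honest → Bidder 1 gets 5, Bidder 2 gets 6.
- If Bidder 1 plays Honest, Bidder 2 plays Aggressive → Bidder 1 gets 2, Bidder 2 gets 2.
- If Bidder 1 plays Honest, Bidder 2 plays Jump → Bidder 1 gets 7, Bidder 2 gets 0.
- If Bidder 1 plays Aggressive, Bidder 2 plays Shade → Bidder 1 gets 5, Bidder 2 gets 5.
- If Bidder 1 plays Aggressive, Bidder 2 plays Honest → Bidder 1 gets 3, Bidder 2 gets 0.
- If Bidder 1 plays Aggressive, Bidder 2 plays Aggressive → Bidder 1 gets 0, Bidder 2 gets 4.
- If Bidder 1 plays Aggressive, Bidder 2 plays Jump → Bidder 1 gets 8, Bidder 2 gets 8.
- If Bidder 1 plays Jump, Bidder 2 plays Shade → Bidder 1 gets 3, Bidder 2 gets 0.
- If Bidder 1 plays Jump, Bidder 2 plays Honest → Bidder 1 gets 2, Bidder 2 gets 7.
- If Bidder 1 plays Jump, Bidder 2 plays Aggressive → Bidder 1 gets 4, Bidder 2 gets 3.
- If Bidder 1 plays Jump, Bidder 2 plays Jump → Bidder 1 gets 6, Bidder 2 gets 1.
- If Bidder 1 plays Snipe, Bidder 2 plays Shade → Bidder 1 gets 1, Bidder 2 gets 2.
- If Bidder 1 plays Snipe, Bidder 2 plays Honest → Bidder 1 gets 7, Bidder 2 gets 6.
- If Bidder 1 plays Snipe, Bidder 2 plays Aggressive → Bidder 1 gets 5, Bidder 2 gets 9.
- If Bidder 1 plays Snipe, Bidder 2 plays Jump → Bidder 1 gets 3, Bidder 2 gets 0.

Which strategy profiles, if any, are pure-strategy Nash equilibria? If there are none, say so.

Pure-strategy Nash equilibria: (Honest, Shade) and (Aggressive, Jump) and (Snipe, Aggressive)

(Honest, Shade): Bidder 1 gets 8, best alternative 5; Bidder 2 gets 7, best alternative 6. No profitable deviation — NE.
(Honest, Honest): Bidder 1 can switch to Snipe (5 → 7). Not NE.
(Honest, Aggressive): Bidder 1 can switch to Jump (2 → 4). Not NE.
(Honest, Jump): Bidder 1 can switch to Aggressive (7 → 8). Not NE.
(Aggressive, Shade): Bidder 1 can switch to Honest (5 → 8). Not NE.
(Aggressive, Honest): Bidder 1 can switch to Honest (3 → 5). Not NE.
(Aggressive, Aggressive): Bidder 1 can switch to Honest (0 → 2). Not NE.
(Aggressive, Jump): Bidder 1 gets 8, best alternative 7; Bidder 2 gets 8, best alternative 5. No profitable deviation — NE.
(Snipe, Aggressive): Bidder 1 gets 5, best alternative 4; Bidder 2 gets 9, best alternative 6. No profitable deviation — NE.
(The remaining 7 profiles each have a profitable deviation by the same check.)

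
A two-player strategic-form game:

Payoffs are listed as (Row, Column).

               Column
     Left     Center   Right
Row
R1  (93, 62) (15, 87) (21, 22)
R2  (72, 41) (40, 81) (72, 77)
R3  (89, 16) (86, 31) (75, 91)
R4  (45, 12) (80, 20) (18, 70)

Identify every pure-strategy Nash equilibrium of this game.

Pure NE: (R3, Right)

Mark each player's best response to every combination of opponents' strategies; a profile where every player is best-responding is a pure Nash equilibrium.
Row against Left: payoffs 93, 72, 89, 45 → best response R1.
Row against Center: payoffs 15, 40, 86, 80 → best response R3.
Row against Right: payoffs 21, 72, 75, 18 → best response R3.
Column against R1: payoffs 62, 87, 22 → best response Center.
Column against R2: payoffs 41, 81, 77 → best response Center.
Column against R3: payoffs 16, 31, 91 → best response Right.
Column against R4: payoffs 12, 20, 70 → best response Right.
Mutual best responses: (R3, Right).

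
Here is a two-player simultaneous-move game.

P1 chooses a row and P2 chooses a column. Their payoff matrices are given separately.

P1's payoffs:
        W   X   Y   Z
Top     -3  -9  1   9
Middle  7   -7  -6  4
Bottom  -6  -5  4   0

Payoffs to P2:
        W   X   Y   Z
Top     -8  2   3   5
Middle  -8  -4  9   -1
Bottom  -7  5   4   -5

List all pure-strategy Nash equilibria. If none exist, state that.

For each player, find the best response to each opponent profile; mutual best responses are the pure NE.
P1 against W: payoffs -3, 7, -6 → best response Middle.
P1 against X: payoffs -9, -7, -5 → best response Bottom.
P1 against Y: payoffs 1, -6, 4 → best response Bottom.
P1 against Z: payoffs 9, 4, 0 → best response Top.
P2 against Top: payoffs -8, 2, 3, 5 → best response Z.
P2 against Middle: payoffs -8, -4, 9, -1 → best response Y.
P2 against Bottom: payoffs -7, 5, 4, -5 → best response X.
Mutual best responses: (Top, Z); (Bottom, X).

(Top, Z) and (Bottom, X)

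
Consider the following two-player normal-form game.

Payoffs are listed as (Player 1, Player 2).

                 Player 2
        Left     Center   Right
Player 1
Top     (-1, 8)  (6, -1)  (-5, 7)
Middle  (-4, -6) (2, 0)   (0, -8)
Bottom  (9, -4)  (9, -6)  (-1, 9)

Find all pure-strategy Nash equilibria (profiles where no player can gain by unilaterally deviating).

No pure-strategy Nash equilibrium.

Mark each player's best response to every combination of opponents' strategies; a profile where every player is best-responding is a pure Nash equilibrium.
Player 1 against Left: payoffs -1, -4, 9 → best response Bottom.
Player 1 against Center: payoffs 6, 2, 9 → best response Bottom.
Player 1 against Right: payoffs -5, 0, -1 → best response Middle.
Player 2 against Top: payoffs 8, -1, 7 → best response Left.
Player 2 against Middle: payoffs -6, 0, -8 → best response Center.
Player 2 against Bottom: payoffs -4, -6, 9 → best response Right.
No profile is a mutual best response for all players.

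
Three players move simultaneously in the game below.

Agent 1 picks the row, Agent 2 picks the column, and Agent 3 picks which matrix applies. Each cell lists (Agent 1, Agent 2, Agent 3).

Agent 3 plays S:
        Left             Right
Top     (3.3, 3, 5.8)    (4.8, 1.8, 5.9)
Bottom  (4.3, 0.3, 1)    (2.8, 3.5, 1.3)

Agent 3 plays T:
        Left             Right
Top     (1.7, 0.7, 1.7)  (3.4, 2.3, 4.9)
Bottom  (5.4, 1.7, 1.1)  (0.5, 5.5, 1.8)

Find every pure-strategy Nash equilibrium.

No pure-strategy Nash equilibrium.

Mark each player's best response to every combination of opponents' strategies; a profile where every player is best-responding is a pure Nash equilibrium.
Agent 1 against (Left, S): payoffs 3.3, 4.3 → best response Bottom.
Agent 1 against (Left, T): payoffs 1.7, 5.4 → best response Bottom.
Agent 1 against (Right, S): payoffs 4.8, 2.8 → best response Top.
Agent 1 against (Right, T): payoffs 3.4, 0.5 → best response Top.
Agent 2 against (Top, S): payoffs 3, 1.8 → best response Left.
Agent 2 against (Top, T): payoffs 0.7, 2.3 → best response Right.
Agent 2 against (Bottom, S): payoffs 0.3, 3.5 → best response Right.
Agent 2 against (Bottom, T): payoffs 1.7, 5.5 → best response Right.
Agent 3 against (Top, Left): payoffs 5.8, 1.7 → best response S.
Agent 3 against (Top, Right): payoffs 5.9, 4.9 → best response S.
Agent 3 against (Bottom, Left): payoffs 1, 1.1 → best response T.
Agent 3 against (Bottom, Right): payoffs 1.3, 1.8 → best response T.
No profile is a mutual best response for all players.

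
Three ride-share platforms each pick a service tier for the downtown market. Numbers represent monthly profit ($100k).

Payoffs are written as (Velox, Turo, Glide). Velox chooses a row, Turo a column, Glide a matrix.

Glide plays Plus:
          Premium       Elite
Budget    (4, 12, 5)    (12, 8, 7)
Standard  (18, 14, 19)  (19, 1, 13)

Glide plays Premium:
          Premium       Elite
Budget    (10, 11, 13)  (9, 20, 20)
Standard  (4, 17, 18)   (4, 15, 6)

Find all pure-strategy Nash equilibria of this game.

(Budget, Premium, Plus): Velox can switch to Standard (4 → 18). Not NE.
(Budget, Premium, Premium): Turo can switch to Elite (11 → 20). Not NE.
(Budget, Elite, Plus): Velox can switch to Standard (12 → 19). Not NE.
(Budget, Elite, Premium): Velox gets 9, best alternative 4; Turo gets 20, best alternative 11; Glide gets 20, best alternative 7. No profitable deviation — NE.
(Standard, Premium, Plus): Velox gets 18, best alternative 4; Turo gets 14, best alternative 1; Glide gets 19, best alternative 18. No profitable deviation — NE.
(Standard, Premium, Premium): Velox can switch to Budget (4 → 10). Not NE.
(Standard, Elite, Plus): Turo can switch to Premium (1 → 14). Not NE.
(Standard, Elite, Premium): Velox can switch to Budget (4 → 9). Not NE.

Pure-strategy Nash equilibria: (Budget, Elite, Premium) and (Standard, Premium, Plus)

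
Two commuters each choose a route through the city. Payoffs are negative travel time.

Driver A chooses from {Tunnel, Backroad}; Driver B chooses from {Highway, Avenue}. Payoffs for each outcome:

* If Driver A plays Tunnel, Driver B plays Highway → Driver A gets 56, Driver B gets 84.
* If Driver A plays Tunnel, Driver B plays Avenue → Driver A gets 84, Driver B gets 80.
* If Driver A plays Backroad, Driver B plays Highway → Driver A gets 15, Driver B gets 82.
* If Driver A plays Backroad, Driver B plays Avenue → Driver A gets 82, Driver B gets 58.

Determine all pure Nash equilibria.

For each strategy profile, look for a profitable unilateral deviation.
(Tunnel, Highway): Driver A gets 56, best alternative 15; Driver B gets 84, best alternative 80. No profitable deviation — NE.
(Tunnel, Avenue): Driver B can switch to Highway (80 → 84). Not NE.
(Backroad, Highway): Driver A can switch to Tunnel (15 → 56). Not NE.
(Backroad, Avenue): Driver A can switch to Tunnel (82 → 84). Not NE.

The unique pure-strategy Nash equilibrium is (Tunnel, Highway).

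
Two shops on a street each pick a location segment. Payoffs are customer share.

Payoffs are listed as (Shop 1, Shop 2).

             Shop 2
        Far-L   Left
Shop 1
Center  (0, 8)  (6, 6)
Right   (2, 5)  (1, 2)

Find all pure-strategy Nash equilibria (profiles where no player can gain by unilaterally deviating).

(Right, Far-L)

Mark each player's best response to every combination of opponents' strategies; a profile where every player is best-responding is a pure Nash equilibrium.
Shop 1 against Far-L: payoffs 0, 2 → best response Right.
Shop 1 against Left: payoffs 6, 1 → best response Center.
Shop 2 against Center: payoffs 8, 6 → best response Far-L.
Shop 2 against Right: payoffs 5, 2 → best response Far-L.
Mutual best responses: (Right, Far-L).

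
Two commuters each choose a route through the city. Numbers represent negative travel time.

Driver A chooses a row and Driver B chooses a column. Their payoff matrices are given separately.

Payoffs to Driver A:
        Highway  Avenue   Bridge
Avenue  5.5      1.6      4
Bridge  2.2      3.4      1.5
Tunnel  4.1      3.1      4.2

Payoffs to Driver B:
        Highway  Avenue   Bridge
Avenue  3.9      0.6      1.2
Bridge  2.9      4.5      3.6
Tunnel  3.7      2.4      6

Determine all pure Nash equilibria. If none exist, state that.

The pure Nash equilibria are (Avenue, Highway) and (Bridge, Avenue) and (Tunnel, Bridge).

For each player, find the best response to each opponent profile; mutual best responses are the pure NE.
Driver A against Highway: payoffs 5.5, 2.2, 4.1 → best response Avenue.
Driver A against Avenue: payoffs 1.6, 3.4, 3.1 → best response Bridge.
Driver A against Bridge: payoffs 4, 1.5, 4.2 → best response Tunnel.
Driver B against Avenue: payoffs 3.9, 0.6, 1.2 → best response Highway.
Driver B against Bridge: payoffs 2.9, 4.5, 3.6 → best response Avenue.
Driver B against Tunnel: payoffs 3.7, 2.4, 6 → best response Bridge.
Mutual best responses: (Avenue, Highway); (Bridge, Avenue); (Tunnel, Bridge).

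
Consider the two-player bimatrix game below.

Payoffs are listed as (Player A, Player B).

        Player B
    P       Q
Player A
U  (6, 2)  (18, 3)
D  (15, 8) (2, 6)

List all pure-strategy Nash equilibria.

Mark each player's best response to every combination of opponents' strategies; a profile where every player is best-responding is a pure Nash equilibrium.
Player A against P: payoffs 6, 15 → best response D.
Player A against Q: payoffs 18, 2 → best response U.
Player B against U: payoffs 2, 3 → best response Q.
Player B against D: payoffs 8, 6 → best response P.
Mutual best responses: (U, Q); (D, P).

(U, Q), (D, P)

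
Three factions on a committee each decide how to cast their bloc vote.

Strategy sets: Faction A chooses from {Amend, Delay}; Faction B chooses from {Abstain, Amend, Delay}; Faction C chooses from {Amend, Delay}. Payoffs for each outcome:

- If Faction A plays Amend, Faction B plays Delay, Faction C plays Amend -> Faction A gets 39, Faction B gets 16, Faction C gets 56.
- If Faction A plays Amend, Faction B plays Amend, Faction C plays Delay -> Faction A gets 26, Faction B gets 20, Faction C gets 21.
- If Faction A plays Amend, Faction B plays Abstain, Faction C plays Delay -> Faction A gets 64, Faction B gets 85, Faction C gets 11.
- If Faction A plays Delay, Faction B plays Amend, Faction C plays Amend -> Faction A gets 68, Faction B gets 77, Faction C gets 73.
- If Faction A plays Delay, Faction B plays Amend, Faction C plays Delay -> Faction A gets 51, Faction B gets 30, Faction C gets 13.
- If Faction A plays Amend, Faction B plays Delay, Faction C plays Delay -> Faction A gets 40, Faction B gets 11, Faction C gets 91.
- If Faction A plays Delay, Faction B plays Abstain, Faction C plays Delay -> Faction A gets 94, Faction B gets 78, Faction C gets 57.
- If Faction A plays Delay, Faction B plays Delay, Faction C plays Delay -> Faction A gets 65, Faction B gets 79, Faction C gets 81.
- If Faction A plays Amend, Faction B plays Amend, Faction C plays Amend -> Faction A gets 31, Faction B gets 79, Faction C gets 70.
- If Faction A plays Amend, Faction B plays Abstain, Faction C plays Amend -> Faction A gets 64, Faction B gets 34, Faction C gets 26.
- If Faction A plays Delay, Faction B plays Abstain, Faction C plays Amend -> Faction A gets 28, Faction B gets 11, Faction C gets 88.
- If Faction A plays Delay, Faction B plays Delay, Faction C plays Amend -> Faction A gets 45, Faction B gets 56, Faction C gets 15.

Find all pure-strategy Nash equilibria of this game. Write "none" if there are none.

Faction A against (Abstain, Amend): payoffs 64, 28 → best response Amend.
Faction A against (Abstain, Delay): payoffs 64, 94 → best response Delay.
Faction A against (Amend, Amend): payoffs 31, 68 → best response Delay.
Faction A against (Amend, Delay): payoffs 26, 51 → best response Delay.
Faction A against (Delay, Amend): payoffs 39, 45 → best response Delay.
Faction A against (Delay, Delay): payoffs 40, 65 → best response Delay.
Faction B against (Amend, Amend): payoffs 34, 79, 16 → best response Amend.
Faction B against (Amend, Delay): payoffs 85, 20, 11 → best response Abstain.
Faction B against (Delay, Amend): payoffs 11, 77, 56 → best response Amend.
Faction B against (Delay, Delay): payoffs 78, 30, 79 → best response Delay.
Faction C against (Amend, Abstain): payoffs 26, 11 → best response Amend.
Faction C against (Amend, Amend): payoffs 70, 21 → best response Amend.
Faction C against (Amend, Delay): payoffs 56, 91 → best response Delay.
Faction C against (Delay, Abstain): payoffs 88, 57 → best response Amend.
Faction C against (Delay, Amend): payoffs 73, 13 → best response Amend.
Faction C against (Delay, Delay): payoffs 15, 81 → best response Delay.
Mutual best responses: (Delay, Amend, Amend); (Delay, Delay, Delay).

Pure-strategy Nash equilibria: (Delay, Amend, Amend), (Delay, Delay, Delay)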